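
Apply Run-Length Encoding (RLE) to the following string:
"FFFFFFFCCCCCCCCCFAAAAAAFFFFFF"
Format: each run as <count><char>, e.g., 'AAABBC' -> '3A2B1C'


Scanning runs left to right:
  i=0: run of 'F' x 7 -> '7F'
  i=7: run of 'C' x 9 -> '9C'
  i=16: run of 'F' x 1 -> '1F'
  i=17: run of 'A' x 6 -> '6A'
  i=23: run of 'F' x 6 -> '6F'

RLE = 7F9C1F6A6F


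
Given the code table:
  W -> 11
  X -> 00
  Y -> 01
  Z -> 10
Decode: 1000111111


Decoding:
10 -> Z
00 -> X
11 -> W
11 -> W
11 -> W


Result: ZXWWW


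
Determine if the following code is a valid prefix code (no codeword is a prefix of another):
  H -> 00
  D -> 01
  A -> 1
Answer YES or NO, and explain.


Checking each pair (does one codeword prefix another?):
  H='00' vs D='01': no prefix
  H='00' vs A='1': no prefix
  D='01' vs H='00': no prefix
  D='01' vs A='1': no prefix
  A='1' vs H='00': no prefix
  A='1' vs D='01': no prefix
No violation found over all pairs.

YES -- this is a valid prefix code. No codeword is a prefix of any other codeword.


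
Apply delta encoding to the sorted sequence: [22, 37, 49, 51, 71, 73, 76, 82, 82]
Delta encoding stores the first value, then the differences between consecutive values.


First value: 22
Deltas:
  37 - 22 = 15
  49 - 37 = 12
  51 - 49 = 2
  71 - 51 = 20
  73 - 71 = 2
  76 - 73 = 3
  82 - 76 = 6
  82 - 82 = 0


Delta encoded: [22, 15, 12, 2, 20, 2, 3, 6, 0]


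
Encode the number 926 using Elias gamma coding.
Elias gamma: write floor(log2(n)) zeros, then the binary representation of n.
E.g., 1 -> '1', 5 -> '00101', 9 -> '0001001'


num_bits = floor(log2(926)) + 1 = 10
leading_zeros = num_bits - 1 = 9
binary(926) = 1110011110

Elias gamma(926) = '000000000' + '1110011110' = 0000000001110011110 (19 bits)


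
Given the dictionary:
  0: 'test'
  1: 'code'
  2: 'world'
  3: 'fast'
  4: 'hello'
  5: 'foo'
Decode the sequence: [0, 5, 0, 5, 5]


Look up each index in the dictionary:
  0 -> 'test'
  5 -> 'foo'
  0 -> 'test'
  5 -> 'foo'
  5 -> 'foo'

Decoded: "test foo test foo foo"


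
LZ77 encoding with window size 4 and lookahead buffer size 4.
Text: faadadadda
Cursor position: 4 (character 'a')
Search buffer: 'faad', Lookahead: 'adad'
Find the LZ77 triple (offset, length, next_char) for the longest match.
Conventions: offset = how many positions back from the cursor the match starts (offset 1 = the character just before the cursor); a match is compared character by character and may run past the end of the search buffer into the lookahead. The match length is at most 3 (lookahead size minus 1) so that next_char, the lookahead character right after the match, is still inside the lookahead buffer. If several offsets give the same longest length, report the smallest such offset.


Try each offset into the search buffer:
  offset=1 (pos 3, char 'd'): match length 0
  offset=2 (pos 2, char 'a'): match length 3
  offset=3 (pos 1, char 'a'): match length 1
  offset=4 (pos 0, char 'f'): match length 0
Longest match has length 3 at offset 2.
next_char = character at position 4 + 3 = 7 -> 'd'

Best match: offset=2, length=3 (matching 'ada' starting at position 2)
LZ77 triple: (2, 3, 'd')


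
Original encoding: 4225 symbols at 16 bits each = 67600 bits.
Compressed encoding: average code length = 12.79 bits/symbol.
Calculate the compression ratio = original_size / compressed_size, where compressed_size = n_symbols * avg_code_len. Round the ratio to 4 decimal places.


original_size = n_symbols * orig_bits = 4225 * 16 = 67600 bits
compressed_size = n_symbols * avg_code_len = 4225 * 12.79 = 54037.75 bits
ratio = original_size / compressed_size = 67600 / 54037.75 = 1.251

Compression ratio = 1.251


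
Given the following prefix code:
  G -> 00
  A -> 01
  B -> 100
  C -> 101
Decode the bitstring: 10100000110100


Decoding step by step:
Bits 101 -> C
Bits 00 -> G
Bits 00 -> G
Bits 01 -> A
Bits 101 -> C
Bits 00 -> G


Decoded message: CGGACG


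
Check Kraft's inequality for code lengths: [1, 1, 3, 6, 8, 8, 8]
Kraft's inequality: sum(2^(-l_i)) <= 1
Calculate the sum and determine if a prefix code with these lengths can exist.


Sum = 2^(-1) + 2^(-1) + 2^(-3) + 2^(-6) + 2^(-8) + 2^(-8) + 2^(-8)
    = 0.5 + 0.5 + 0.125 + 0.015625 + 0.00390625 + 0.00390625 + 0.00390625
    = 295/256 = 1.15234375
Since 1.15234375 > 1, Kraft's inequality is NOT satisfied.
A prefix code with these lengths CANNOT exist.

Kraft sum = 1.15234375. Not satisfied.


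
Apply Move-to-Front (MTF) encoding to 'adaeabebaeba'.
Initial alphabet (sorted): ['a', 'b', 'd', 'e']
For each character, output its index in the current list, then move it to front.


MTF encoding:
'a': index 0 in ['a', 'b', 'd', 'e'] -> ['a', 'b', 'd', 'e']
'd': index 2 in ['a', 'b', 'd', 'e'] -> ['d', 'a', 'b', 'e']
'a': index 1 in ['d', 'a', 'b', 'e'] -> ['a', 'd', 'b', 'e']
'e': index 3 in ['a', 'd', 'b', 'e'] -> ['e', 'a', 'd', 'b']
'a': index 1 in ['e', 'a', 'd', 'b'] -> ['a', 'e', 'd', 'b']
'b': index 3 in ['a', 'e', 'd', 'b'] -> ['b', 'a', 'e', 'd']
'e': index 2 in ['b', 'a', 'e', 'd'] -> ['e', 'b', 'a', 'd']
'b': index 1 in ['e', 'b', 'a', 'd'] -> ['b', 'e', 'a', 'd']
'a': index 2 in ['b', 'e', 'a', 'd'] -> ['a', 'b', 'e', 'd']
'e': index 2 in ['a', 'b', 'e', 'd'] -> ['e', 'a', 'b', 'd']
'b': index 2 in ['e', 'a', 'b', 'd'] -> ['b', 'e', 'a', 'd']
'a': index 2 in ['b', 'e', 'a', 'd'] -> ['a', 'b', 'e', 'd']


Output: [0, 2, 1, 3, 1, 3, 2, 1, 2, 2, 2, 2]


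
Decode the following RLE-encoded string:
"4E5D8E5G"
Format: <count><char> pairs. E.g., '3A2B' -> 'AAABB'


Expanding each <count><char> pair:
  4E -> 'EEEE'
  5D -> 'DDDDD'
  8E -> 'EEEEEEEE'
  5G -> 'GGGGG'

Decoded = EEEEDDDDDEEEEEEEEGGGGG


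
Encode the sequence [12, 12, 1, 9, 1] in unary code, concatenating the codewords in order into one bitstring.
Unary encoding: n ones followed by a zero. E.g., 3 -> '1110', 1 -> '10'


Encode each number as n ones followed by a terminating 0:
  12 -> 1111111111110 (13 bits)
  12 -> 1111111111110 (13 bits)
  1 -> 10 (2 bits)
  9 -> 1111111110 (10 bits)
  1 -> 10 (2 bits)
Total length = 13 + 13 + 2 + 10 + 2 = 40 bits.

Unary([12, 12, 1, 9, 1]) = 1111111111110111111111111010111111111010 (40 bits)


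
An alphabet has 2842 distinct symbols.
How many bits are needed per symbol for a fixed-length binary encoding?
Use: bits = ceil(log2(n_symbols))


log2(2842) = 11.4727
Bracket: 2^11 = 2048 < 2842 <= 2^12 = 4096
So ceil(log2(2842)) = 12

bits = ceil(log2(2842)) = ceil(11.4727) = 12 bits


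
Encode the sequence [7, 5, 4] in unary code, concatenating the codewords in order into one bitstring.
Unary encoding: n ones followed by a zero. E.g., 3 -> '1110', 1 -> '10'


Encode each number as n ones followed by a terminating 0:
  7 -> 11111110 (8 bits)
  5 -> 111110 (6 bits)
  4 -> 11110 (5 bits)
Total length = 8 + 6 + 5 = 19 bits.

Unary([7, 5, 4]) = 1111111011111011110 (19 bits)


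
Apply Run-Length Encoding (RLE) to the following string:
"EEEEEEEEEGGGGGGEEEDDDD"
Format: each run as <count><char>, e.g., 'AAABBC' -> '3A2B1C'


Scanning runs left to right:
  i=0: run of 'E' x 9 -> '9E'
  i=9: run of 'G' x 6 -> '6G'
  i=15: run of 'E' x 3 -> '3E'
  i=18: run of 'D' x 4 -> '4D'

RLE = 9E6G3E4D


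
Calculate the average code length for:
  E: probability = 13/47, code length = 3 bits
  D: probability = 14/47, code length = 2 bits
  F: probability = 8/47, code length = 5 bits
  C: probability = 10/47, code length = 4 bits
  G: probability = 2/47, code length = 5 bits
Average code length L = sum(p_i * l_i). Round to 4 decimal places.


Weighted contributions p_i * l_i:
  E: (13/47) * 3 = 39/47
  D: (14/47) * 2 = 28/47
  F: (8/47) * 5 = 40/47
  C: (10/47) * 4 = 40/47
  G: (2/47) * 5 = 10/47
Sum = (39 + 28 + 40 + 40 + 10)/47 = 157/47

L = 157/47 = 3.3404 bits/symbol


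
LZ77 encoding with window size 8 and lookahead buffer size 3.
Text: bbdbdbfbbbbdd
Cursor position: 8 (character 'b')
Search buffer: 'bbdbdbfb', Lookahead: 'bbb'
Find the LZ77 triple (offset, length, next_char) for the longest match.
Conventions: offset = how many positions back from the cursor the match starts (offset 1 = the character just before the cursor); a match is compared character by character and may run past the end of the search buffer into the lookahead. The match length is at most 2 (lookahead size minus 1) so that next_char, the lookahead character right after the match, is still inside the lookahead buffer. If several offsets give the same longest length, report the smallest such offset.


Try each offset into the search buffer:
  offset=1 (pos 7, char 'b'): match length 2
  offset=2 (pos 6, char 'f'): match length 0
  offset=3 (pos 5, char 'b'): match length 1
  offset=4 (pos 4, char 'd'): match length 0
  offset=5 (pos 3, char 'b'): match length 1
  offset=6 (pos 2, char 'd'): match length 0
  offset=7 (pos 1, char 'b'): match length 1
  offset=8 (pos 0, char 'b'): match length 2
Longest match has length 2, found at offsets 1, 8; take the smallest, offset 1.
next_char = character at position 8 + 2 = 10 -> 'b'

Best match: offset=1, length=2 (matching 'bb' starting at position 7)
LZ77 triple: (1, 2, 'b')


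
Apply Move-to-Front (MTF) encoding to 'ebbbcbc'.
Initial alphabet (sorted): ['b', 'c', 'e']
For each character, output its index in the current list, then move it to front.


MTF encoding:
'e': index 2 in ['b', 'c', 'e'] -> ['e', 'b', 'c']
'b': index 1 in ['e', 'b', 'c'] -> ['b', 'e', 'c']
'b': index 0 in ['b', 'e', 'c'] -> ['b', 'e', 'c']
'b': index 0 in ['b', 'e', 'c'] -> ['b', 'e', 'c']
'c': index 2 in ['b', 'e', 'c'] -> ['c', 'b', 'e']
'b': index 1 in ['c', 'b', 'e'] -> ['b', 'c', 'e']
'c': index 1 in ['b', 'c', 'e'] -> ['c', 'b', 'e']


Output: [2, 1, 0, 0, 2, 1, 1]


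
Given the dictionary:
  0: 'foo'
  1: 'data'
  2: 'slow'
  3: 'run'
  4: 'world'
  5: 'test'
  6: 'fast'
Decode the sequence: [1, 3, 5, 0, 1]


Look up each index in the dictionary:
  1 -> 'data'
  3 -> 'run'
  5 -> 'test'
  0 -> 'foo'
  1 -> 'data'

Decoded: "data run test foo data"


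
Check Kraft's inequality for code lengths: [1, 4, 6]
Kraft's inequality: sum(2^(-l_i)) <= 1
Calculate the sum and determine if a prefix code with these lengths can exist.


Sum = 2^(-1) + 2^(-4) + 2^(-6)
    = 0.5 + 0.0625 + 0.015625
    = 37/64 = 0.578125
Since 0.578125 <= 1, Kraft's inequality IS satisfied.
A prefix code with these lengths CAN exist.

Kraft sum = 0.578125. Satisfied.


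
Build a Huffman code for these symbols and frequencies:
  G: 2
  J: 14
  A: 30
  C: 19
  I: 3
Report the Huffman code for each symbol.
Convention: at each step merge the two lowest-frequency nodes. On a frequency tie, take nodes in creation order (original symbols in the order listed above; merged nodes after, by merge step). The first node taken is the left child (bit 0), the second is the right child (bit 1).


Huffman tree construction:
Step 1: Merge G(2) + I(3) = 5
Step 2: Merge (G+I)(5) + J(14) = 19
Step 3: Merge C(19) + ((G+I)+J)(19) = 38
Step 4: Merge A(30) + (C+((G+I)+J))(38) = 68
Read each symbol's code off the tree from the root (left child = 0, right child = 1).

Codes:
  G: 1100 (length 4)
  J: 111 (length 3)
  A: 0 (length 1)
  C: 10 (length 2)
  I: 1101 (length 4)
Average code length: 130/68 = 1.9118 bits/symbol


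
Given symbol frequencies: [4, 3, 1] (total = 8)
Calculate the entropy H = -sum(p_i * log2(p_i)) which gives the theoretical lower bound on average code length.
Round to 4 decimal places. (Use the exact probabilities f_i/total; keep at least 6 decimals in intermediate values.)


Per-symbol terms -p_i * log2(p_i) with p_i = f_i/8:
  p = 4/8 = 0.500000: log2(p) = -1.000000, -p*log2(p) = 0.500000
  p = 3/8 = 0.375000: log2(p) = -1.415037, -p*log2(p) = 0.530639
  p = 1/8 = 0.125000: log2(p) = -3.000000, -p*log2(p) = 0.375000
H = 0.500000 + 0.530639 + 0.375000 = 1.405639

H = 1.4056 bits/symbol


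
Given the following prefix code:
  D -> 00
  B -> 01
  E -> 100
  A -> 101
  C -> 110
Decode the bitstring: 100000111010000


Decoding step by step:
Bits 100 -> E
Bits 00 -> D
Bits 01 -> B
Bits 110 -> C
Bits 100 -> E
Bits 00 -> D


Decoded message: EDBCED


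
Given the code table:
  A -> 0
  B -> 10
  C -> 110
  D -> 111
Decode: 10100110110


Decoding:
10 -> B
10 -> B
0 -> A
110 -> C
110 -> C


Result: BBACC


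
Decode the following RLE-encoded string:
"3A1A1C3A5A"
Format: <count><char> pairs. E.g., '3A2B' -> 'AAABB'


Expanding each <count><char> pair:
  3A -> 'AAA'
  1A -> 'A'
  1C -> 'C'
  3A -> 'AAA'
  5A -> 'AAAAA'

Decoded = AAAACAAAAAAAA


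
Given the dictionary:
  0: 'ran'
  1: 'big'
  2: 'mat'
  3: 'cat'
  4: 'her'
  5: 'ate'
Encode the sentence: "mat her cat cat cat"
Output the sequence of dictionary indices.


Look up each word in the dictionary:
  'mat' -> 2
  'her' -> 4
  'cat' -> 3
  'cat' -> 3
  'cat' -> 3

Encoded: [2, 4, 3, 3, 3]


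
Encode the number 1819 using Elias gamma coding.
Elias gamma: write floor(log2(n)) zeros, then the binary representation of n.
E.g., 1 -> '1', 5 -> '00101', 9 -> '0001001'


num_bits = floor(log2(1819)) + 1 = 11
leading_zeros = num_bits - 1 = 10
binary(1819) = 11100011011

Elias gamma(1819) = '0000000000' + '11100011011' = 000000000011100011011 (21 bits)


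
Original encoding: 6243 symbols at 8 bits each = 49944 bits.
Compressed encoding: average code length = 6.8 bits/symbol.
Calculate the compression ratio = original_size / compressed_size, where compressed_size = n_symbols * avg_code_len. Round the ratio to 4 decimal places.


original_size = n_symbols * orig_bits = 6243 * 8 = 49944 bits
compressed_size = n_symbols * avg_code_len = 6243 * 6.8 = 42452.4 bits
ratio = original_size / compressed_size = 49944 / 42452.4 = 1.1765

Compression ratio = 1.1765


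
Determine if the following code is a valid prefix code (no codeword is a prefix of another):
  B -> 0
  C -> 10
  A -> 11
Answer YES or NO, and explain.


Checking each pair (does one codeword prefix another?):
  B='0' vs C='10': no prefix
  B='0' vs A='11': no prefix
  C='10' vs B='0': no prefix
  C='10' vs A='11': no prefix
  A='11' vs B='0': no prefix
  A='11' vs C='10': no prefix
No violation found over all pairs.

YES -- this is a valid prefix code. No codeword is a prefix of any other codeword.


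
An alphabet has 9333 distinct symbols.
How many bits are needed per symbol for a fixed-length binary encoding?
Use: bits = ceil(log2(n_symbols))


log2(9333) = 13.1881
Bracket: 2^13 = 8192 < 9333 <= 2^14 = 16384
So ceil(log2(9333)) = 14

bits = ceil(log2(9333)) = ceil(13.1881) = 14 bits


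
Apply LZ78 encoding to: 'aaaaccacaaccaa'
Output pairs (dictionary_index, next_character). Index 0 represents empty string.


LZ78 encoding steps:
Dictionary: {0: ''}
Step 1: w='' (idx 0), next='a' -> output (0, 'a'), add 'a' as idx 1
Step 2: w='a' (idx 1), next='a' -> output (1, 'a'), add 'aa' as idx 2
Step 3: w='a' (idx 1), next='c' -> output (1, 'c'), add 'ac' as idx 3
Step 4: w='' (idx 0), next='c' -> output (0, 'c'), add 'c' as idx 4
Step 5: w='ac' (idx 3), next='a' -> output (3, 'a'), add 'aca' as idx 5
Step 6: w='ac' (idx 3), next='c' -> output (3, 'c'), add 'acc' as idx 6
Step 7: w='aa' (idx 2), end of input -> output (2, '')


Encoded: [(0, 'a'), (1, 'a'), (1, 'c'), (0, 'c'), (3, 'a'), (3, 'c'), (2, '')]


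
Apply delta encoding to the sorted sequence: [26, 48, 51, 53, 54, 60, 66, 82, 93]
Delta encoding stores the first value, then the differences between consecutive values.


First value: 26
Deltas:
  48 - 26 = 22
  51 - 48 = 3
  53 - 51 = 2
  54 - 53 = 1
  60 - 54 = 6
  66 - 60 = 6
  82 - 66 = 16
  93 - 82 = 11


Delta encoded: [26, 22, 3, 2, 1, 6, 6, 16, 11]


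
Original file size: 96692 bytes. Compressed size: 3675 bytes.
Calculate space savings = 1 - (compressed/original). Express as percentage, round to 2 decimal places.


ratio = compressed/original = 3675/96692 = 0.038007
savings = 1 - ratio = 1 - 0.038007 = 0.961993
as a percentage: 0.961993 * 100 = 96.2%

Space savings = 1 - 3675/96692 = 96.2%


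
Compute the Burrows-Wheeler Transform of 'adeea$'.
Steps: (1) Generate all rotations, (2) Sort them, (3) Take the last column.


Rotations (sorted):
  0: $adeea -> last char: a
  1: a$adee -> last char: e
  2: adeea$ -> last char: $
  3: deea$a -> last char: a
  4: ea$ade -> last char: e
  5: eea$ad -> last char: d


BWT = ae$aed


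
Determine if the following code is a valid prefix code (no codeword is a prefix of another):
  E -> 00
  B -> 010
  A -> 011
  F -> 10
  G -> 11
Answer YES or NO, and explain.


Checking each pair (does one codeword prefix another?):
  E='00' vs B='010': no prefix
  E='00' vs A='011': no prefix
  E='00' vs F='10': no prefix
  E='00' vs G='11': no prefix
  B='010' vs E='00': no prefix
  B='010' vs A='011': no prefix
  B='010' vs F='10': no prefix
  B='010' vs G='11': no prefix
  A='011' vs E='00': no prefix
  A='011' vs B='010': no prefix
  A='011' vs F='10': no prefix
  A='011' vs G='11': no prefix
  F='10' vs E='00': no prefix
  F='10' vs B='010': no prefix
  F='10' vs A='011': no prefix
  F='10' vs G='11': no prefix
  G='11' vs E='00': no prefix
  G='11' vs B='010': no prefix
  G='11' vs A='011': no prefix
  G='11' vs F='10': no prefix
No violation found over all pairs.

YES -- this is a valid prefix code. No codeword is a prefix of any other codeword.


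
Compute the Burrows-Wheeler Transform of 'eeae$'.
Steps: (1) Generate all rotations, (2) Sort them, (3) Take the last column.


Rotations (sorted):
  0: $eeae -> last char: e
  1: ae$ee -> last char: e
  2: e$eea -> last char: a
  3: eae$e -> last char: e
  4: eeae$ -> last char: $


BWT = eeae$


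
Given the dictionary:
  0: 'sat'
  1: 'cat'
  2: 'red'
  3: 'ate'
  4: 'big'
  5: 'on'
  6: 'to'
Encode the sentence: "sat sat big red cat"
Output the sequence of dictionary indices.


Look up each word in the dictionary:
  'sat' -> 0
  'sat' -> 0
  'big' -> 4
  'red' -> 2
  'cat' -> 1

Encoded: [0, 0, 4, 2, 1]


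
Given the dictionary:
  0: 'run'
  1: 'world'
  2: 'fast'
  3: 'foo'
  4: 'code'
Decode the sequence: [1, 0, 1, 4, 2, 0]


Look up each index in the dictionary:
  1 -> 'world'
  0 -> 'run'
  1 -> 'world'
  4 -> 'code'
  2 -> 'fast'
  0 -> 'run'

Decoded: "world run world code fast run"


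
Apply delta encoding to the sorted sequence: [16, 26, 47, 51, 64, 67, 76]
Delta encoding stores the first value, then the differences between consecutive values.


First value: 16
Deltas:
  26 - 16 = 10
  47 - 26 = 21
  51 - 47 = 4
  64 - 51 = 13
  67 - 64 = 3
  76 - 67 = 9


Delta encoded: [16, 10, 21, 4, 13, 3, 9]


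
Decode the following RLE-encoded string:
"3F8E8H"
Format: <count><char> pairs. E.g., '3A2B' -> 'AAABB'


Expanding each <count><char> pair:
  3F -> 'FFF'
  8E -> 'EEEEEEEE'
  8H -> 'HHHHHHHH'

Decoded = FFFEEEEEEEEHHHHHHHH


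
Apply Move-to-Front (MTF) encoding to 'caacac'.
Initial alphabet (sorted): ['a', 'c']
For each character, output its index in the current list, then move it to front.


MTF encoding:
'c': index 1 in ['a', 'c'] -> ['c', 'a']
'a': index 1 in ['c', 'a'] -> ['a', 'c']
'a': index 0 in ['a', 'c'] -> ['a', 'c']
'c': index 1 in ['a', 'c'] -> ['c', 'a']
'a': index 1 in ['c', 'a'] -> ['a', 'c']
'c': index 1 in ['a', 'c'] -> ['c', 'a']


Output: [1, 1, 0, 1, 1, 1]


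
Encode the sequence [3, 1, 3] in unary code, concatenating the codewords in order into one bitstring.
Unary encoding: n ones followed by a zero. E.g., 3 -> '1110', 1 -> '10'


Encode each number as n ones followed by a terminating 0:
  3 -> 1110 (4 bits)
  1 -> 10 (2 bits)
  3 -> 1110 (4 bits)
Total length = 4 + 2 + 4 = 10 bits.

Unary([3, 1, 3]) = 1110101110 (10 bits)


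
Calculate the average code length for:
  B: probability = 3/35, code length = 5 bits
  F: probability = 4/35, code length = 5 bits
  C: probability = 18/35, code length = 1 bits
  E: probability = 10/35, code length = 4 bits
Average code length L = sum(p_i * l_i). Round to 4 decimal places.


Weighted contributions p_i * l_i:
  B: (3/35) * 5 = 15/35
  F: (4/35) * 5 = 20/35
  C: (18/35) * 1 = 18/35
  E: (10/35) * 4 = 40/35
Sum = (15 + 20 + 18 + 40)/35 = 93/35

L = 93/35 = 2.6571 bits/symbol


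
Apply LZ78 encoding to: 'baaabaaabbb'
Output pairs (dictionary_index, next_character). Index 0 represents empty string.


LZ78 encoding steps:
Dictionary: {0: ''}
Step 1: w='' (idx 0), next='b' -> output (0, 'b'), add 'b' as idx 1
Step 2: w='' (idx 0), next='a' -> output (0, 'a'), add 'a' as idx 2
Step 3: w='a' (idx 2), next='a' -> output (2, 'a'), add 'aa' as idx 3
Step 4: w='b' (idx 1), next='a' -> output (1, 'a'), add 'ba' as idx 4
Step 5: w='aa' (idx 3), next='b' -> output (3, 'b'), add 'aab' as idx 5
Step 6: w='b' (idx 1), next='b' -> output (1, 'b'), add 'bb' as idx 6


Encoded: [(0, 'b'), (0, 'a'), (2, 'a'), (1, 'a'), (3, 'b'), (1, 'b')]


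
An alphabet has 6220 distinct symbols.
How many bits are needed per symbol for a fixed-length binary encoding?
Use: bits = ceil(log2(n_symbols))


log2(6220) = 12.6027
Bracket: 2^12 = 4096 < 6220 <= 2^13 = 8192
So ceil(log2(6220)) = 13

bits = ceil(log2(6220)) = ceil(12.6027) = 13 bits


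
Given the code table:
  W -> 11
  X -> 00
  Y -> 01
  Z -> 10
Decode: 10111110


Decoding:
10 -> Z
11 -> W
11 -> W
10 -> Z


Result: ZWWZ


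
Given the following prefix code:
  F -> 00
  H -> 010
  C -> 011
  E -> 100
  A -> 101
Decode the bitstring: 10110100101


Decoding step by step:
Bits 101 -> A
Bits 101 -> A
Bits 00 -> F
Bits 101 -> A


Decoded message: AAFA


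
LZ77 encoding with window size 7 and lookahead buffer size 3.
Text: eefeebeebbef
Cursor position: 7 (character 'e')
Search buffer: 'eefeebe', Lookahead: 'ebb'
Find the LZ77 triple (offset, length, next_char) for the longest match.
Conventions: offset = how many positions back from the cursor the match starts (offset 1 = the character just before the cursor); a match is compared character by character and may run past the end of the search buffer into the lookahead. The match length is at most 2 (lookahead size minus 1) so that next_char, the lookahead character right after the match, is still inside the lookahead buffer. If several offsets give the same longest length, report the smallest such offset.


Try each offset into the search buffer:
  offset=1 (pos 6, char 'e'): match length 1
  offset=2 (pos 5, char 'b'): match length 0
  offset=3 (pos 4, char 'e'): match length 2
  offset=4 (pos 3, char 'e'): match length 1
  offset=5 (pos 2, char 'f'): match length 0
  offset=6 (pos 1, char 'e'): match length 1
  offset=7 (pos 0, char 'e'): match length 1
Longest match has length 2 at offset 3.
next_char = character at position 7 + 2 = 9 -> 'b'

Best match: offset=3, length=2 (matching 'eb' starting at position 4)
LZ77 triple: (3, 2, 'b')


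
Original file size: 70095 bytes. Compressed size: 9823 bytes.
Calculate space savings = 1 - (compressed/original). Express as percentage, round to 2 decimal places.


ratio = compressed/original = 9823/70095 = 0.140138
savings = 1 - ratio = 1 - 0.140138 = 0.859862
as a percentage: 0.859862 * 100 = 85.99%

Space savings = 1 - 9823/70095 = 85.99%


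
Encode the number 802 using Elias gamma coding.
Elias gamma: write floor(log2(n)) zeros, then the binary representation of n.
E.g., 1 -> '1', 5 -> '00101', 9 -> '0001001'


num_bits = floor(log2(802)) + 1 = 10
leading_zeros = num_bits - 1 = 9
binary(802) = 1100100010

Elias gamma(802) = '000000000' + '1100100010' = 0000000001100100010 (19 bits)


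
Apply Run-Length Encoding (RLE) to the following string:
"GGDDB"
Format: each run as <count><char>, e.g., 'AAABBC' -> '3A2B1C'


Scanning runs left to right:
  i=0: run of 'G' x 2 -> '2G'
  i=2: run of 'D' x 2 -> '2D'
  i=4: run of 'B' x 1 -> '1B'

RLE = 2G2D1B


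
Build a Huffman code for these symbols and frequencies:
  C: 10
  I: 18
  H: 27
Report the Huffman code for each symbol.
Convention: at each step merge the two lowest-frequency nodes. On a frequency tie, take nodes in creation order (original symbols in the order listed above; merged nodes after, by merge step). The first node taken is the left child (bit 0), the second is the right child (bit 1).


Huffman tree construction:
Step 1: Merge C(10) + I(18) = 28
Step 2: Merge H(27) + (C+I)(28) = 55
Read each symbol's code off the tree from the root (left child = 0, right child = 1).

Codes:
  C: 10 (length 2)
  I: 11 (length 2)
  H: 0 (length 1)
Average code length: 83/55 = 1.5091 bits/symbol


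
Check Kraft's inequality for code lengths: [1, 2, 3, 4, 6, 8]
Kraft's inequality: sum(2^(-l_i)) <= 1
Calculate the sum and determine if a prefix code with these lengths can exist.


Sum = 2^(-1) + 2^(-2) + 2^(-3) + 2^(-4) + 2^(-6) + 2^(-8)
    = 0.5 + 0.25 + 0.125 + 0.0625 + 0.015625 + 0.00390625
    = 245/256 = 0.95703125
Since 0.95703125 <= 1, Kraft's inequality IS satisfied.
A prefix code with these lengths CAN exist.

Kraft sum = 0.95703125. Satisfied.


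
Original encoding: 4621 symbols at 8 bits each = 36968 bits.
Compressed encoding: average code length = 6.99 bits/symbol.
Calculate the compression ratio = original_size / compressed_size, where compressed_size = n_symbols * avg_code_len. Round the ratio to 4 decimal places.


original_size = n_symbols * orig_bits = 4621 * 8 = 36968 bits
compressed_size = n_symbols * avg_code_len = 4621 * 6.99 = 32300.79 bits
ratio = original_size / compressed_size = 36968 / 32300.79 = 1.1445

Compression ratio = 1.1445


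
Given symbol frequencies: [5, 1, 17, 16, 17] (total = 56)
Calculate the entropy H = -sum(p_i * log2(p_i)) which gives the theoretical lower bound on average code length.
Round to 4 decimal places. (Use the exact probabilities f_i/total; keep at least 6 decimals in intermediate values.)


Per-symbol terms -p_i * log2(p_i) with p_i = f_i/56:
  p = 5/56 = 0.089286: log2(p) = -3.485427, -p*log2(p) = 0.311199
  p = 1/56 = 0.017857: log2(p) = -5.807355, -p*log2(p) = 0.103703
  p = 17/56 = 0.303571: log2(p) = -1.719892, -p*log2(p) = 0.522110
  p = 16/56 = 0.285714: log2(p) = -1.807355, -p*log2(p) = 0.516387
  p = 17/56 = 0.303571: log2(p) = -1.719892, -p*log2(p) = 0.522110
H = 0.311199 + 0.103703 + 0.522110 + 0.516387 + 0.522110 = 1.975509

H = 1.9755 bits/symbol


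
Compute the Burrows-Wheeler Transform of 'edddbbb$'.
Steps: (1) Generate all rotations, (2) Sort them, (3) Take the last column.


Rotations (sorted):
  0: $edddbbb -> last char: b
  1: b$edddbb -> last char: b
  2: bb$edddb -> last char: b
  3: bbb$eddd -> last char: d
  4: dbbb$edd -> last char: d
  5: ddbbb$ed -> last char: d
  6: dddbbb$e -> last char: e
  7: edddbbb$ -> last char: $


BWT = bbbddde$


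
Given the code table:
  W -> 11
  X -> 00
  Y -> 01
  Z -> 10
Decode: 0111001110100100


Decoding:
01 -> Y
11 -> W
00 -> X
11 -> W
10 -> Z
10 -> Z
01 -> Y
00 -> X


Result: YWXWZZYX


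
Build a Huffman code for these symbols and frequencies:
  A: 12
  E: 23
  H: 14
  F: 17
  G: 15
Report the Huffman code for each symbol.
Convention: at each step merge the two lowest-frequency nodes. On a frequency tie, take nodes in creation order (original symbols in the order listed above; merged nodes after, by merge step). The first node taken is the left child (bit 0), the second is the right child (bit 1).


Huffman tree construction:
Step 1: Merge A(12) + H(14) = 26
Step 2: Merge G(15) + F(17) = 32
Step 3: Merge E(23) + (A+H)(26) = 49
Step 4: Merge (G+F)(32) + (E+(A+H))(49) = 81
Read each symbol's code off the tree from the root (left child = 0, right child = 1).

Codes:
  A: 110 (length 3)
  E: 10 (length 2)
  H: 111 (length 3)
  F: 01 (length 2)
  G: 00 (length 2)
Average code length: 188/81 = 2.3210 bits/symbol


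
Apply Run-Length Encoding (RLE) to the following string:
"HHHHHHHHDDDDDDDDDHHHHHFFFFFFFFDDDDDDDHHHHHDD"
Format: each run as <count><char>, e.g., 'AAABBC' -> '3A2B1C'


Scanning runs left to right:
  i=0: run of 'H' x 8 -> '8H'
  i=8: run of 'D' x 9 -> '9D'
  i=17: run of 'H' x 5 -> '5H'
  i=22: run of 'F' x 8 -> '8F'
  i=30: run of 'D' x 7 -> '7D'
  i=37: run of 'H' x 5 -> '5H'
  i=42: run of 'D' x 2 -> '2D'

RLE = 8H9D5H8F7D5H2D


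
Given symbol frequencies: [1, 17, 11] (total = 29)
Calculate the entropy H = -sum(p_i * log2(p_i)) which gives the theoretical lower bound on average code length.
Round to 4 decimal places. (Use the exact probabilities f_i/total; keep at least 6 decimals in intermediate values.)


Per-symbol terms -p_i * log2(p_i) with p_i = f_i/29:
  p = 1/29 = 0.034483: log2(p) = -4.857981, -p*log2(p) = 0.167517
  p = 17/29 = 0.586207: log2(p) = -0.770518, -p*log2(p) = 0.451683
  p = 11/29 = 0.379310: log2(p) = -1.398549, -p*log2(p) = 0.530484
H = 0.167517 + 0.451683 + 0.530484 = 1.149684

H = 1.1497 bits/symbol


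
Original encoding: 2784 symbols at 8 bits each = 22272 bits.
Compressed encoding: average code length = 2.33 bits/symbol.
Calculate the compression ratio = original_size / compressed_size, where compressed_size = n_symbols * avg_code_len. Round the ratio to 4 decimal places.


original_size = n_symbols * orig_bits = 2784 * 8 = 22272 bits
compressed_size = n_symbols * avg_code_len = 2784 * 2.33 = 6486.72 bits
ratio = original_size / compressed_size = 22272 / 6486.72 = 3.4335

Compression ratio = 3.4335


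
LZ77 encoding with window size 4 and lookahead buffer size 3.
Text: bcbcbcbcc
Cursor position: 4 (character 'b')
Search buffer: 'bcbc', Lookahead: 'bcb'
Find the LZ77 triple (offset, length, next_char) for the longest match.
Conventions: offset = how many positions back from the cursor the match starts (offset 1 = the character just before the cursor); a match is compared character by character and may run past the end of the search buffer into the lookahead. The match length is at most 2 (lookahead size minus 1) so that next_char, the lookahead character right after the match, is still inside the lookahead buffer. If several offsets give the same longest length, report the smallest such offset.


Try each offset into the search buffer:
  offset=1 (pos 3, char 'c'): match length 0
  offset=2 (pos 2, char 'b'): match length 2
  offset=3 (pos 1, char 'c'): match length 0
  offset=4 (pos 0, char 'b'): match length 2
Longest match has length 2, found at offsets 2, 4; take the smallest, offset 2.
next_char = character at position 4 + 2 = 6 -> 'b'

Best match: offset=2, length=2 (matching 'bc' starting at position 2)
LZ77 triple: (2, 2, 'b')


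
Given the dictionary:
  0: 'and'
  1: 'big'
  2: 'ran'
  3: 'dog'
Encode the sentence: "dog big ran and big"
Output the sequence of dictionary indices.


Look up each word in the dictionary:
  'dog' -> 3
  'big' -> 1
  'ran' -> 2
  'and' -> 0
  'big' -> 1

Encoded: [3, 1, 2, 0, 1]


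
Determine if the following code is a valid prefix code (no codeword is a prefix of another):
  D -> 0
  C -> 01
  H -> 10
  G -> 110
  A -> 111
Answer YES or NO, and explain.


Checking each pair (does one codeword prefix another?):
  D='0' vs C='01': prefix -- VIOLATION

NO -- this is NOT a valid prefix code. D (0) is a prefix of C (01).


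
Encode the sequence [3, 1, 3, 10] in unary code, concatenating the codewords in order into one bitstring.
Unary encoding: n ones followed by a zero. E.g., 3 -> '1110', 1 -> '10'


Encode each number as n ones followed by a terminating 0:
  3 -> 1110 (4 bits)
  1 -> 10 (2 bits)
  3 -> 1110 (4 bits)
  10 -> 11111111110 (11 bits)
Total length = 4 + 2 + 4 + 11 = 21 bits.

Unary([3, 1, 3, 10]) = 111010111011111111110 (21 bits)


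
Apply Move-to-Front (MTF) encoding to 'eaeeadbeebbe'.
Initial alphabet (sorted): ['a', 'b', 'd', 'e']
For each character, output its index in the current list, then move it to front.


MTF encoding:
'e': index 3 in ['a', 'b', 'd', 'e'] -> ['e', 'a', 'b', 'd']
'a': index 1 in ['e', 'a', 'b', 'd'] -> ['a', 'e', 'b', 'd']
'e': index 1 in ['a', 'e', 'b', 'd'] -> ['e', 'a', 'b', 'd']
'e': index 0 in ['e', 'a', 'b', 'd'] -> ['e', 'a', 'b', 'd']
'a': index 1 in ['e', 'a', 'b', 'd'] -> ['a', 'e', 'b', 'd']
'd': index 3 in ['a', 'e', 'b', 'd'] -> ['d', 'a', 'e', 'b']
'b': index 3 in ['d', 'a', 'e', 'b'] -> ['b', 'd', 'a', 'e']
'e': index 3 in ['b', 'd', 'a', 'e'] -> ['e', 'b', 'd', 'a']
'e': index 0 in ['e', 'b', 'd', 'a'] -> ['e', 'b', 'd', 'a']
'b': index 1 in ['e', 'b', 'd', 'a'] -> ['b', 'e', 'd', 'a']
'b': index 0 in ['b', 'e', 'd', 'a'] -> ['b', 'e', 'd', 'a']
'e': index 1 in ['b', 'e', 'd', 'a'] -> ['e', 'b', 'd', 'a']


Output: [3, 1, 1, 0, 1, 3, 3, 3, 0, 1, 0, 1]


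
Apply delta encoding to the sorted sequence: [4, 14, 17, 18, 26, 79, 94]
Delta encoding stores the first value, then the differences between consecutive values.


First value: 4
Deltas:
  14 - 4 = 10
  17 - 14 = 3
  18 - 17 = 1
  26 - 18 = 8
  79 - 26 = 53
  94 - 79 = 15


Delta encoded: [4, 10, 3, 1, 8, 53, 15]


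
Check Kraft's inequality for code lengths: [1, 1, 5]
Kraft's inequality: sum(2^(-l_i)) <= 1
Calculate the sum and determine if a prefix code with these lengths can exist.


Sum = 2^(-1) + 2^(-1) + 2^(-5)
    = 0.5 + 0.5 + 0.03125
    = 33/32 = 1.03125
Since 1.03125 > 1, Kraft's inequality is NOT satisfied.
A prefix code with these lengths CANNOT exist.

Kraft sum = 1.03125. Not satisfied.


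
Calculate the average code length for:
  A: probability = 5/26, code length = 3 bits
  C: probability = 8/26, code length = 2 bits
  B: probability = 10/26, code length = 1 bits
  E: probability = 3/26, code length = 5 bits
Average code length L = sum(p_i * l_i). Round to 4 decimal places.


Weighted contributions p_i * l_i:
  A: (5/26) * 3 = 15/26
  C: (8/26) * 2 = 16/26
  B: (10/26) * 1 = 10/26
  E: (3/26) * 5 = 15/26
Sum = (15 + 16 + 10 + 15)/26 = 56/26

L = 56/26 = 2.1538 bits/symbol


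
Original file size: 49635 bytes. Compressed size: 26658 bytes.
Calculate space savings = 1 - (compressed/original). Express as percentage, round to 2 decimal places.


ratio = compressed/original = 26658/49635 = 0.537081
savings = 1 - ratio = 1 - 0.537081 = 0.462919
as a percentage: 0.462919 * 100 = 46.29%

Space savings = 1 - 26658/49635 = 46.29%


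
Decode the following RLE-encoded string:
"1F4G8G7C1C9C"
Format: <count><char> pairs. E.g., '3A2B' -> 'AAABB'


Expanding each <count><char> pair:
  1F -> 'F'
  4G -> 'GGGG'
  8G -> 'GGGGGGGG'
  7C -> 'CCCCCCC'
  1C -> 'C'
  9C -> 'CCCCCCCCC'

Decoded = FGGGGGGGGGGGGCCCCCCCCCCCCCCCCC


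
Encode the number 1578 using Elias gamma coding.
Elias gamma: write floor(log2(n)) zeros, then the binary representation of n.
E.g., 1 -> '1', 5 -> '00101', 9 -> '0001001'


num_bits = floor(log2(1578)) + 1 = 11
leading_zeros = num_bits - 1 = 10
binary(1578) = 11000101010

Elias gamma(1578) = '0000000000' + '11000101010' = 000000000011000101010 (21 bits)


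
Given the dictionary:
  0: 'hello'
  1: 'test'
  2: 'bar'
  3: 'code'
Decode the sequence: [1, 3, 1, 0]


Look up each index in the dictionary:
  1 -> 'test'
  3 -> 'code'
  1 -> 'test'
  0 -> 'hello'

Decoded: "test code test hello"


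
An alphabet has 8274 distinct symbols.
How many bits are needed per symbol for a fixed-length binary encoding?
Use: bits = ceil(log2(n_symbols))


log2(8274) = 13.0144
Bracket: 2^13 = 8192 < 8274 <= 2^14 = 16384
So ceil(log2(8274)) = 14

bits = ceil(log2(8274)) = ceil(13.0144) = 14 bits


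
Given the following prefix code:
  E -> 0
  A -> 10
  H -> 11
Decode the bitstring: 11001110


Decoding step by step:
Bits 11 -> H
Bits 0 -> E
Bits 0 -> E
Bits 11 -> H
Bits 10 -> A


Decoded message: HEEHA


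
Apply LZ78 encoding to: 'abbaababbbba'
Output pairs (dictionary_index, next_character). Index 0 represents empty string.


LZ78 encoding steps:
Dictionary: {0: ''}
Step 1: w='' (idx 0), next='a' -> output (0, 'a'), add 'a' as idx 1
Step 2: w='' (idx 0), next='b' -> output (0, 'b'), add 'b' as idx 2
Step 3: w='b' (idx 2), next='a' -> output (2, 'a'), add 'ba' as idx 3
Step 4: w='a' (idx 1), next='b' -> output (1, 'b'), add 'ab' as idx 4
Step 5: w='ab' (idx 4), next='b' -> output (4, 'b'), add 'abb' as idx 5
Step 6: w='b' (idx 2), next='b' -> output (2, 'b'), add 'bb' as idx 6
Step 7: w='a' (idx 1), end of input -> output (1, '')


Encoded: [(0, 'a'), (0, 'b'), (2, 'a'), (1, 'b'), (4, 'b'), (2, 'b'), (1, '')]


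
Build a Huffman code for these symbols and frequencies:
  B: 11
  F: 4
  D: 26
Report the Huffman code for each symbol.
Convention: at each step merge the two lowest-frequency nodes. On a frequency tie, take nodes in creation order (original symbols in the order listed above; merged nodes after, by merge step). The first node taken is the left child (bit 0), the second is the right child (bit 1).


Huffman tree construction:
Step 1: Merge F(4) + B(11) = 15
Step 2: Merge (F+B)(15) + D(26) = 41
Read each symbol's code off the tree from the root (left child = 0, right child = 1).

Codes:
  B: 01 (length 2)
  F: 00 (length 2)
  D: 1 (length 1)
Average code length: 56/41 = 1.3659 bits/symbol


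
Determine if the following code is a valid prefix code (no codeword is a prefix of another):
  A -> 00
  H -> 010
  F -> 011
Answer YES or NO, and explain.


Checking each pair (does one codeword prefix another?):
  A='00' vs H='010': no prefix
  A='00' vs F='011': no prefix
  H='010' vs A='00': no prefix
  H='010' vs F='011': no prefix
  F='011' vs A='00': no prefix
  F='011' vs H='010': no prefix
No violation found over all pairs.

YES -- this is a valid prefix code. No codeword is a prefix of any other codeword.


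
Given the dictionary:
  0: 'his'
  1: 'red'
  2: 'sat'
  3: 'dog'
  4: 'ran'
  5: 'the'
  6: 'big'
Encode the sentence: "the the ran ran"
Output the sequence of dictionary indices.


Look up each word in the dictionary:
  'the' -> 5
  'the' -> 5
  'ran' -> 4
  'ran' -> 4

Encoded: [5, 5, 4, 4]


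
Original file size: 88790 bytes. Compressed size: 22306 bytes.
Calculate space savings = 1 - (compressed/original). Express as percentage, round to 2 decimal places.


ratio = compressed/original = 22306/88790 = 0.251222
savings = 1 - ratio = 1 - 0.251222 = 0.748778
as a percentage: 0.748778 * 100 = 74.88%

Space savings = 1 - 22306/88790 = 74.88%


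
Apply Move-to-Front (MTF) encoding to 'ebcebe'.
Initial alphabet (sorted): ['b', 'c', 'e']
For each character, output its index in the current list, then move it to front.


MTF encoding:
'e': index 2 in ['b', 'c', 'e'] -> ['e', 'b', 'c']
'b': index 1 in ['e', 'b', 'c'] -> ['b', 'e', 'c']
'c': index 2 in ['b', 'e', 'c'] -> ['c', 'b', 'e']
'e': index 2 in ['c', 'b', 'e'] -> ['e', 'c', 'b']
'b': index 2 in ['e', 'c', 'b'] -> ['b', 'e', 'c']
'e': index 1 in ['b', 'e', 'c'] -> ['e', 'b', 'c']


Output: [2, 1, 2, 2, 2, 1]


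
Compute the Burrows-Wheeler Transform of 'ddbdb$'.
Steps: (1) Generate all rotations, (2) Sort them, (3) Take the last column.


Rotations (sorted):
  0: $ddbdb -> last char: b
  1: b$ddbd -> last char: d
  2: bdb$dd -> last char: d
  3: db$ddb -> last char: b
  4: dbdb$d -> last char: d
  5: ddbdb$ -> last char: $


BWT = bddbd$


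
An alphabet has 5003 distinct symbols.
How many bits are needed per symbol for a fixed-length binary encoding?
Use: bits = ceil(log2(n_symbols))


log2(5003) = 12.2886
Bracket: 2^12 = 4096 < 5003 <= 2^13 = 8192
So ceil(log2(5003)) = 13

bits = ceil(log2(5003)) = ceil(12.2886) = 13 bits


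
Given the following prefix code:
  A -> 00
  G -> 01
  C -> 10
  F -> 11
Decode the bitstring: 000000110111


Decoding step by step:
Bits 00 -> A
Bits 00 -> A
Bits 00 -> A
Bits 11 -> F
Bits 01 -> G
Bits 11 -> F


Decoded message: AAAFGF


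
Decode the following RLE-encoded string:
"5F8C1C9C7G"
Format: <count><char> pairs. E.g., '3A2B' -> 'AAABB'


Expanding each <count><char> pair:
  5F -> 'FFFFF'
  8C -> 'CCCCCCCC'
  1C -> 'C'
  9C -> 'CCCCCCCCC'
  7G -> 'GGGGGGG'

Decoded = FFFFFCCCCCCCCCCCCCCCCCCGGGGGGG


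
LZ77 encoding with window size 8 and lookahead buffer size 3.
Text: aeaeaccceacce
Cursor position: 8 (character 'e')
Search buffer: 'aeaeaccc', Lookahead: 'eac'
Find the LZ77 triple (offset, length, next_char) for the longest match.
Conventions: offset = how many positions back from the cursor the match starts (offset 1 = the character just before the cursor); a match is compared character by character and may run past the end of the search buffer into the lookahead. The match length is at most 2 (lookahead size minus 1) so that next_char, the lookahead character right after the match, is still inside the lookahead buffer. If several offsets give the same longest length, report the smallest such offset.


Try each offset into the search buffer:
  offset=1 (pos 7, char 'c'): match length 0
  offset=2 (pos 6, char 'c'): match length 0
  offset=3 (pos 5, char 'c'): match length 0
  offset=4 (pos 4, char 'a'): match length 0
  offset=5 (pos 3, char 'e'): match length 2
  offset=6 (pos 2, char 'a'): match length 0
  offset=7 (pos 1, char 'e'): match length 2
  offset=8 (pos 0, char 'a'): match length 0
Longest match has length 2, found at offsets 5, 7; take the smallest, offset 5.
next_char = character at position 8 + 2 = 10 -> 'c'

Best match: offset=5, length=2 (matching 'ea' starting at position 3)
LZ77 triple: (5, 2, 'c')
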